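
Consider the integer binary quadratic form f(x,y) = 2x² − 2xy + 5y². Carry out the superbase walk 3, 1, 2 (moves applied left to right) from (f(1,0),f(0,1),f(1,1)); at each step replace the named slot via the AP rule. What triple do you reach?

start (2,5,5) = (f(1,0),f(0,1),f(1,1))
replace slot 3: 2·(2+5) − 5 = 9 → (2,5,9)
replace slot 1: 2·(5+9) − 2 = 26 → (26,5,9)
replace slot 2: 2·(26+9) − 5 = 65 → (26,65,9)

26,65,9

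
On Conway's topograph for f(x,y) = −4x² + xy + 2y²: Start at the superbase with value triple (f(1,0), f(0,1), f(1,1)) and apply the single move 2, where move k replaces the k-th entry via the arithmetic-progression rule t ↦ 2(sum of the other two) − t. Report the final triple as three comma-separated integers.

start (-4,2,-1) = (f(1,0),f(0,1),f(1,1))
replace slot 2: 2·((-4)+(-1)) − 2 = -12 → (-4,-12,-1)

-4,-12,-1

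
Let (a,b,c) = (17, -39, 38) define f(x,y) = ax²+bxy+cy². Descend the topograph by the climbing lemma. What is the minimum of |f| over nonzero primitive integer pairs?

translate: b→-5 (≡-39 mod 34), so (17,-39,38)→(17,-5,16)
flip: (17,-5,16)→(16,5,17)
reduced (well bottom): (16,5,17) with a≤c, −a<b≤a
well minimum = a = 16

16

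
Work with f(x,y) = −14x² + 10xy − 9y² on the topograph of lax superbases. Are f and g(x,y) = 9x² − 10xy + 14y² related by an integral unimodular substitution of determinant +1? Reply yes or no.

D₁ = -404, D₂ = -404
f is negative-definite; reduce −f:
−f: flip: (14,-10,9)→(9,10,14)
−f: translate: b→-8 (≡10 mod 18), so (9,10,14)→(9,-8,13)
−f: reduced (well bottom): (9,-8,13) with a≤c, −a<b≤a
flip sign back: reduced form of f is (-9,8,-13)
g: translate: b→8 (≡-10 mod 18), so (9,-10,14)→(9,8,13)
g: reduced (well bottom): (9,8,13) with a≤c, −a<b≤a
reduced forms (-9, 8, -13) vs (9, 8, 13) ⇒ inequivalent

no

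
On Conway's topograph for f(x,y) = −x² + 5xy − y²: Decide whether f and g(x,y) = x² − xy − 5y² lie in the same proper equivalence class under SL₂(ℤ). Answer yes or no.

D₁ = 21, D₂ = 21
river cycle of f (length 2): (-1, 3, 3), (3, 3, -1)
river cycle of g (length 2): (1, 3, -3), (-3, 3, 1)
cycles differ ⇒ inequivalent

no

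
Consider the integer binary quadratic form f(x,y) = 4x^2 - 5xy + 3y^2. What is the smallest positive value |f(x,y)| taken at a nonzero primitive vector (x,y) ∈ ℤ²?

translate: b→3 (≡-5 mod 8), so (4,-5,3)→(4,3,2)
flip: (4,3,2)→(2,-3,4)
translate: b→1 (≡-3 mod 4), so (2,-3,4)→(2,1,3)
reduced (well bottom): (2,1,3) with a≤c, −a<b≤a
well minimum = a = 2

2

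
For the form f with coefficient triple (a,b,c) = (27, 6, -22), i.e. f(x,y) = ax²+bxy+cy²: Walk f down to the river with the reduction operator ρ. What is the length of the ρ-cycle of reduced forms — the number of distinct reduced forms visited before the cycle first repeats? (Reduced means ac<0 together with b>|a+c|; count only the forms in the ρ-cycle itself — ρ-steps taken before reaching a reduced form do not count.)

D = 2412, ⌊√D⌋ = 49
river: ρ → (-22,38,11)
river: ρ → (11,28,-37)
river: ρ → (-37,46,2)
river: ρ → (2,46,-37)
river: ρ → (-37,28,11)
river: ρ → (11,38,-22)
river: ρ → (-22,6,27)
river: ρ → (27,48,-1)
river: ρ → (-1,48,27)
river: ρ → (27,6,-22)
ρ-cycle length = 10 (tail of 0 descent steps not counted)

10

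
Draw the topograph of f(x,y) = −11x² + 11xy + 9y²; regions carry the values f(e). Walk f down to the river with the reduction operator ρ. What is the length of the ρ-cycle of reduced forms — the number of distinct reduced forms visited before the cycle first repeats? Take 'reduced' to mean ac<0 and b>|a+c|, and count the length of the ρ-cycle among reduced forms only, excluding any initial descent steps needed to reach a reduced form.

D = 517, ⌊√D⌋ = 22
river: ρ → (9,7,-13)
river: ρ → (-13,19,3)
river: ρ → (3,17,-19)
river: ρ → (-19,21,1)
river: ρ → (1,21,-19)
river: ρ → (-19,17,3)
river: ρ → (3,19,-13)
river: ρ → (-13,7,9)
river: ρ → (9,11,-11)
river: ρ → (-11,11,9)
ρ-cycle length = 10 (tail of 0 descent steps not counted)

10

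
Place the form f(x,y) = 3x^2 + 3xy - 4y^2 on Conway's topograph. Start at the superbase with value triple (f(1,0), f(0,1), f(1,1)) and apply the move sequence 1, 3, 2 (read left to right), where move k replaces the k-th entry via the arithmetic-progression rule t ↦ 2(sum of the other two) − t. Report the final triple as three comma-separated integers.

start (3,-4,2) = (f(1,0),f(0,1),f(1,1))
replace slot 1: 2·((-4)+2) − 3 = -7 → (-7,-4,2)
replace slot 3: 2·((-7)+(-4)) − 2 = -24 → (-7,-4,-24)
replace slot 2: 2·((-7)+(-24)) − (-4) = -58 → (-7,-58,-24)

-7,-58,-24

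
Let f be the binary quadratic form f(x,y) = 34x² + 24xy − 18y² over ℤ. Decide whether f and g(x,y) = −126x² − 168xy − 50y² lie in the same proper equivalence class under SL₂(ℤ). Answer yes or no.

D₁ = 3024, D₂ = 3024
river cycle of f (length 4): (-18, 48, 10), (10, 52, -8), (-8, 44, 34), (34, 24, -18)
river cycle of g (length 4): (10, 52, -8), (-8, 44, 34), (34, 24, -18), (-18, 48, 10)
cycles coincide ⇒ equivalent

yes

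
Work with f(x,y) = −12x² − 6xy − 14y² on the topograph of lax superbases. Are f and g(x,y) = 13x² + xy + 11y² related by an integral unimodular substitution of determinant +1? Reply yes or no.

D₁ = -636, D₂ = -571
discriminants differ ⇒ not SL₂(ℤ)-equivalent

no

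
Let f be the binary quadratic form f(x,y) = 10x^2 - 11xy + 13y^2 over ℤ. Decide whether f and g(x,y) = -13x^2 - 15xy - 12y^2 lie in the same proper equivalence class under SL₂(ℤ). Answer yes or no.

D₁ = -399, D₂ = -399
f: translate: b→9 (≡-11 mod 20), so (10,-11,13)→(10,9,12)
f: reduced (well bottom): (10,9,12) with a≤c, −a<b≤a
g is negative-definite; reduce −g:
−g: translate: b→-11 (≡15 mod 26), so (13,15,12)→(13,-11,10)
−g: flip: (13,-11,10)→(10,11,13)
−g: translate: b→-9 (≡11 mod 20), so (10,11,13)→(10,-9,12)
−g: reduced (well bottom): (10,-9,12) with a≤c, −a<b≤a
flip sign back: reduced form of g is (-10,9,-12)
reduced forms (10, 9, 12) vs (-10, 9, -12) ⇒ inequivalent

no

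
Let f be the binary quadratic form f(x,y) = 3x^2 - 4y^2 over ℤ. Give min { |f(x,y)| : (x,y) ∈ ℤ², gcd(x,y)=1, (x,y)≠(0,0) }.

descent: ρ → (-4,0,3)
descent: ρ → (3,6,-1)  [lands on river]
river: ρ → (-1,6,3)
closes: descent 2, river 2
min |a| on river = 1

1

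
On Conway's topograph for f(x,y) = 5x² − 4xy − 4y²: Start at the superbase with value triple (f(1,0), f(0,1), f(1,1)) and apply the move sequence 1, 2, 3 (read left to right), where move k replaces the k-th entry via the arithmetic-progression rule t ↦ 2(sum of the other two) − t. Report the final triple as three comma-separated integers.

start (5,-4,-3) = (f(1,0),f(0,1),f(1,1))
replace slot 1: 2·((-4)+(-3)) − 5 = -19 → (-19,-4,-3)
replace slot 2: 2·((-19)+(-3)) − (-4) = -40 → (-19,-40,-3)
replace slot 3: 2·((-19)+(-40)) − (-3) = -115 → (-19,-40,-115)

-19,-40,-115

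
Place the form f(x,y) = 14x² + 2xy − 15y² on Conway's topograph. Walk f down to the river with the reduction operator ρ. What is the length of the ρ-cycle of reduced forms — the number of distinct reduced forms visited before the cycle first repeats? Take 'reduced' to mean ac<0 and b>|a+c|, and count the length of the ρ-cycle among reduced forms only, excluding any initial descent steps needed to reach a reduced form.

D = 844, ⌊√D⌋ = 29
river: ρ → (-15,28,1)
river: ρ → (1,28,-15)
river: ρ → (-15,2,14)
river: ρ → (14,26,-3)
river: ρ → (-3,28,5)
river: ρ → (5,22,-18)
river: ρ → (-18,14,9)
river: ρ → (9,22,-10)
river: ρ → (-10,18,13)
river: ρ → (13,8,-15)
river: ρ → (-15,22,6)
river: ρ → (6,26,-7)
river: ρ → (-7,16,21)
river: ρ → (21,26,-2)
river: ρ → (-2,26,21)
river: ρ → (21,16,-7)
river: ρ → (-7,26,6)
river: ρ → (6,22,-15)
river: ρ → (-15,8,13)
river: ρ → (13,18,-10)
river: ρ → (-10,22,9)
river: ρ → (9,14,-18)
river: ρ → (-18,22,5)
river: ρ → (5,28,-3)
river: ρ → (-3,26,14)
river: ρ → (14,2,-15)
ρ-cycle length = 26 (tail of 0 descent steps not counted)

26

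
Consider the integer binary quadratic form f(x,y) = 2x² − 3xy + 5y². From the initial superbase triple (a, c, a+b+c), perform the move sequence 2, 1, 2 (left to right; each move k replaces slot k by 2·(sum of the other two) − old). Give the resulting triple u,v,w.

start (2,5,4) = (f(1,0),f(0,1),f(1,1))
replace slot 2: 2·(2+4) − 5 = 7 → (2,7,4)
replace slot 1: 2·(7+4) − 2 = 20 → (20,7,4)
replace slot 2: 2·(20+4) − 7 = 41 → (20,41,4)

20,41,4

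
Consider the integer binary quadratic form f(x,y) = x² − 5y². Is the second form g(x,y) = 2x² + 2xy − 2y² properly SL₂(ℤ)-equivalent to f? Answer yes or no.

D₁ = 20, D₂ = 20
river cycle of f (length 2): (1, 4, -1), (-1, 4, 1)
river cycle of g (length 2): (-2, 2, 2), (2, 2, -2)
cycles differ ⇒ inequivalent

no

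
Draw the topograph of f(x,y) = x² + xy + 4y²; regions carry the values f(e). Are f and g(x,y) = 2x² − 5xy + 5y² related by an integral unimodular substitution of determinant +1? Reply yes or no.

D₁ = -15, D₂ = -15
f: reduced (well bottom): (1,1,4) with a≤c, −a<b≤a
g: translate: b→-1 (≡-5 mod 4), so (2,-5,5)→(2,-1,2)
g: flip: (2,-1,2)→(2,1,2)
g: reduced (well bottom): (2,1,2) with a≤c, −a<b≤a
reduced forms (1, 1, 4) vs (2, 1, 2) ⇒ inequivalent

no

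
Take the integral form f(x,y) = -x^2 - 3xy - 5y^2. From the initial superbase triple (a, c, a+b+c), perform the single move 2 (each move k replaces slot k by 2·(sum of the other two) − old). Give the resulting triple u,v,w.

start (-1,-5,-9) = (f(1,0),f(0,1),f(1,1))
replace slot 2: 2·((-1)+(-9)) − (-5) = -15 → (-1,-15,-9)

-1,-15,-9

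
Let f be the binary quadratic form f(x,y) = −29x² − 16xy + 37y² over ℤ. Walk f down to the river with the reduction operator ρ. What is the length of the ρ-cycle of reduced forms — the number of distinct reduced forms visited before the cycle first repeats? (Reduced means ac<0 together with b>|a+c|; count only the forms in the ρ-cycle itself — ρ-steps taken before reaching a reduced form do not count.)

D = 4548, ⌊√D⌋ = 67
descent: ρ → (37,16,-29)  [lands on river]
river: ρ → (-29,42,24)
river: ρ → (24,54,-17)
river: ρ → (-17,48,33)
river: ρ → (33,18,-32)
river: ρ → (-32,46,19)
river: ρ → (19,30,-48)
river: ρ → (-48,66,1)
river: ρ → (1,66,-48)
river: ρ → (-48,30,19)
river: ρ → (19,46,-32)
river: ρ → (-32,18,33)
river: ρ → (33,48,-17)
river: ρ → (-17,54,24)
river: ρ → (24,42,-29)
river: ρ → (-29,16,37)
river: ρ → (37,58,-8)
river: ρ → (-8,54,51)
river: ρ → (51,48,-11)
river: ρ → (-11,62,16)
river: ρ → (16,66,-3)
river: ρ → (-3,66,16)
river: ρ → (16,62,-11)
river: ρ → (-11,48,51)
river: ρ → (51,54,-8)
river: ρ → (-8,58,37)
ρ-cycle length = 26 (tail of 1 descent step not counted)

26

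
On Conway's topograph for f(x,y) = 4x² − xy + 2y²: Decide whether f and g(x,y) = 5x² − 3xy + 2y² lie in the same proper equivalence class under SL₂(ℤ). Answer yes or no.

D₁ = -31, D₂ = -31
f: flip: (4,-1,2)→(2,1,4)
f: reduced (well bottom): (2,1,4) with a≤c, −a<b≤a
g: flip: (5,-3,2)→(2,3,5)
g: translate: b→-1 (≡3 mod 4), so (2,3,5)→(2,-1,4)
g: reduced (well bottom): (2,-1,4) with a≤c, −a<b≤a
reduced forms (2, 1, 4) vs (2, -1, 4) ⇒ inequivalent

no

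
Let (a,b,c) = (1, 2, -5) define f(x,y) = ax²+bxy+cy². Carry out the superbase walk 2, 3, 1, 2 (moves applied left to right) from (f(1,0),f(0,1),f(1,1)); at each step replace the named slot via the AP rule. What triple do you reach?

start (1,-5,-2) = (f(1,0),f(0,1),f(1,1))
replace slot 2: 2·(1+(-2)) − (-5) = 3 → (1,3,-2)
replace slot 3: 2·(1+3) − (-2) = 10 → (1,3,10)
replace slot 1: 2·(3+10) − 1 = 25 → (25,3,10)
replace slot 2: 2·(25+10) − 3 = 67 → (25,67,10)

25,67,10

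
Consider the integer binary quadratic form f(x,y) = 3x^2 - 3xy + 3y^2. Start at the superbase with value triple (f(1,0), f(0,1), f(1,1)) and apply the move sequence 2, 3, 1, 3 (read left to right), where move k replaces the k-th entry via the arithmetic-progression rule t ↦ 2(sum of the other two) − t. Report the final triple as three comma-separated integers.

start (3,3,3) = (f(1,0),f(0,1),f(1,1))
replace slot 2: 2·(3+3) − 3 = 9 → (3,9,3)
replace slot 3: 2·(3+9) − 3 = 21 → (3,9,21)
replace slot 1: 2·(9+21) − 3 = 57 → (57,9,21)
replace slot 3: 2·(57+9) − 21 = 111 → (57,9,111)

57,9,111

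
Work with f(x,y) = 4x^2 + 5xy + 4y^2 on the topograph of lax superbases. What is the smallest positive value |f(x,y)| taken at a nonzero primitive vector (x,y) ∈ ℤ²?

translate: b→-3 (≡5 mod 8), so (4,5,4)→(4,-3,3)
flip: (4,-3,3)→(3,3,4)
reduced (well bottom): (3,3,4) with a≤c, −a<b≤a
well minimum = a = 3

3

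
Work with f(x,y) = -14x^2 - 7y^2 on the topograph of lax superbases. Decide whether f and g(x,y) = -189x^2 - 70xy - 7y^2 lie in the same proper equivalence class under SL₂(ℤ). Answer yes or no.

D₁ = -392, D₂ = -392
f is negative-definite; reduce −f:
−f: flip: (14,0,7)→(7,0,14)
−f: reduced (well bottom): (7,0,14) with a≤c, −a<b≤a
flip sign back: reduced form of f is (-7,0,-14)
g is negative-definite; reduce −g:
−g: flip: (189,70,7)→(7,-70,189)
−g: translate: b→0 (≡-70 mod 14), so (7,-70,189)→(7,0,14)
−g: reduced (well bottom): (7,0,14) with a≤c, −a<b≤a
flip sign back: reduced form of g is (-7,0,-14)
reduced forms (-7, 0, -14) vs (-7, 0, -14) ⇒ equivalent

yes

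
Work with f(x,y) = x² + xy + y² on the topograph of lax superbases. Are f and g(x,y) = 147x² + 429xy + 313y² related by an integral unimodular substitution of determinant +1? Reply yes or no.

D₁ = -3, D₂ = -3
f: reduced (well bottom): (1,1,1) with a≤c, −a<b≤a
g: translate: b→135 (≡429 mod 294), so (147,429,313)→(147,135,31)
g: flip: (147,135,31)→(31,-135,147)
g: translate: b→-11 (≡-135 mod 62), so (31,-135,147)→(31,-11,1)
g: flip: (31,-11,1)→(1,11,31)
g: translate: b→1 (≡11 mod 2), so (1,11,31)→(1,1,1)
g: reduced (well bottom): (1,1,1) with a≤c, −a<b≤a
reduced forms (1, 1, 1) vs (1, 1, 1) ⇒ equivalent

yes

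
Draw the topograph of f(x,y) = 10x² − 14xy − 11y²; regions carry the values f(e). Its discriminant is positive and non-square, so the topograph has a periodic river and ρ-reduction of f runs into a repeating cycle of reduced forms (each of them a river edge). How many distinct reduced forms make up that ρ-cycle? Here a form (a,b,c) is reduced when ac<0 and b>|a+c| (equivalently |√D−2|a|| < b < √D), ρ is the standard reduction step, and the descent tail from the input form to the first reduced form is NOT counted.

D = 636, ⌊√D⌋ = 25
descent: ρ → (-11,14,10)  [lands on river]
river: ρ → (10,6,-15)
river: ρ → (-15,24,1)
river: ρ → (1,24,-15)
river: ρ → (-15,6,10)
river: ρ → (10,14,-11)
river: ρ → (-11,8,13)
river: ρ → (13,18,-6)
river: ρ → (-6,18,13)
river: ρ → (13,8,-11)
ρ-cycle length = 10 (tail of 1 descent step not counted)

10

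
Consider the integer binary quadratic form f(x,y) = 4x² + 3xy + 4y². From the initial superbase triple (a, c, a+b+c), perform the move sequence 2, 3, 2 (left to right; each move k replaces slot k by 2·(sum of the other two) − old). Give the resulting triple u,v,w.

start (4,4,11) = (f(1,0),f(0,1),f(1,1))
replace slot 2: 2·(4+11) − 4 = 26 → (4,26,11)
replace slot 3: 2·(4+26) − 11 = 49 → (4,26,49)
replace slot 2: 2·(4+49) − 26 = 80 → (4,80,49)

4,80,49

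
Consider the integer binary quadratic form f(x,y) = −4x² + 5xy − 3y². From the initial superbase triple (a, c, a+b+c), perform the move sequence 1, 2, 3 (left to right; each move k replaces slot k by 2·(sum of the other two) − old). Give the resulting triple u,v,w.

start (-4,-3,-2) = (f(1,0),f(0,1),f(1,1))
replace slot 1: 2·((-3)+(-2)) − (-4) = -6 → (-6,-3,-2)
replace slot 2: 2·((-6)+(-2)) − (-3) = -13 → (-6,-13,-2)
replace slot 3: 2·((-6)+(-13)) − (-2) = -36 → (-6,-13,-36)

-6,-13,-36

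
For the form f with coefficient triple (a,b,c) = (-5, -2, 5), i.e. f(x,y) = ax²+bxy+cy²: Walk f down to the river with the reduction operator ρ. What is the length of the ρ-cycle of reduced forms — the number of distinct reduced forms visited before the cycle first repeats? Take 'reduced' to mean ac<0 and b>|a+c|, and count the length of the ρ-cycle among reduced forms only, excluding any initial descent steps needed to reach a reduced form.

D = 104, ⌊√D⌋ = 10
descent: ρ → (5,2,-5)  [lands on river]
river: ρ → (-5,8,2)
river: ρ → (2,8,-5)
river: ρ → (-5,2,5)
river: ρ → (5,8,-2)
river: ρ → (-2,8,5)
ρ-cycle length = 6 (tail of 1 descent step not counted)

6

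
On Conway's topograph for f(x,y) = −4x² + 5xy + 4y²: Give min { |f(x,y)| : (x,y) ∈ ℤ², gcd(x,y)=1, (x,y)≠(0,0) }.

river: ρ → (4,3,-5)
river: ρ → (-5,7,2)
river: ρ → (2,9,-1)
river: ρ → (-1,9,2)
river: ρ → (2,7,-5)
river: ρ → (-5,3,4)
river: ρ → (4,5,-4)
river: ρ → (-4,3,5)
river: ρ → (5,7,-2)
river: ρ → (-2,9,1)
river: ρ → (1,9,-2)
river: ρ → (-2,7,5)
river: ρ → (5,3,-4)
river: ρ → (-4,5,4)
closes: descent 0, river 14
min |a| on river = 1

1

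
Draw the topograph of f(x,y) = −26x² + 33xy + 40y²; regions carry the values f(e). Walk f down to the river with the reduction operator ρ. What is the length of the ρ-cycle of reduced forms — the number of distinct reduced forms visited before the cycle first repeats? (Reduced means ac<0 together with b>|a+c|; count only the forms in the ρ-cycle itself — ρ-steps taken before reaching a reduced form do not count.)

D = 5249, ⌊√D⌋ = 72
river: ρ → (40,47,-19)
river: ρ → (-19,67,10)
river: ρ → (10,53,-61)
river: ρ → (-61,69,2)
river: ρ → (2,71,-26)
river: ρ → (-26,33,40)
ρ-cycle length = 6 (tail of 0 descent steps not counted)

6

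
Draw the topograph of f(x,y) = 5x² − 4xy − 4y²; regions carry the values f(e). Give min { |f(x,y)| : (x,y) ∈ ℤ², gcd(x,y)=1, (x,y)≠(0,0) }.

descent: ρ → (-4,4,5)  [lands on river]
river: ρ → (5,6,-3)
river: ρ → (-3,6,5)
river: ρ → (5,4,-4)
closes: descent 1, river 4
min |a| on river = 3

3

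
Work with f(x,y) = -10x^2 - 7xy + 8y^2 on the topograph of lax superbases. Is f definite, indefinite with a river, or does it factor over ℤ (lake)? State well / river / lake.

D = b²−4ac = (-7)² − 4·(-10)·8 = 369
D > 0 non-square ⇒ indefinite ⇒ periodic river

river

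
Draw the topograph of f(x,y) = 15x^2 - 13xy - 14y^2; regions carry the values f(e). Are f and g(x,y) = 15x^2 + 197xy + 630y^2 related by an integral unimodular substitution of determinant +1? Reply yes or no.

D₁ = 1009, D₂ = 1009
river cycle of f (length 14): (-14, 13, 15), (15, 17, -12), (-12, 31, 1), (1, 31, -12), (-12, 17, 15), (15, 13, -14), (-14, 15, 14), (14, 13, -15), (-15, 17, 12), (12, 31, -1), … (4 more)
river cycle of g (length 14): (15, 17, -12), (-12, 31, 1), (1, 31, -12), (-12, 17, 15), (15, 13, -14), (-14, 15, 14), (14, 13, -15), (-15, 17, 12), (12, 31, -1), (-1, 31, 12), … (4 more)
cycles coincide ⇒ equivalent

yes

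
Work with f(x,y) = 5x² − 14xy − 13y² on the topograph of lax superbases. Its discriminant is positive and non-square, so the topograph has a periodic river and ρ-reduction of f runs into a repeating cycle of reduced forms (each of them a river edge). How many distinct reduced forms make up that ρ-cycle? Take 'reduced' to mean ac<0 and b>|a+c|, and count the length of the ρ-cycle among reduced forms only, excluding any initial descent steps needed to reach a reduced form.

D = 456, ⌊√D⌋ = 21
descent: ρ → (-13,14,5)  [lands on river]
river: ρ → (5,16,-10)
river: ρ → (-10,4,11)
river: ρ → (11,18,-3)
river: ρ → (-3,18,11)
river: ρ → (11,4,-10)
river: ρ → (-10,16,5)
river: ρ → (5,14,-13)
river: ρ → (-13,12,6)
river: ρ → (6,12,-13)
ρ-cycle length = 10 (tail of 1 descent step not counted)

10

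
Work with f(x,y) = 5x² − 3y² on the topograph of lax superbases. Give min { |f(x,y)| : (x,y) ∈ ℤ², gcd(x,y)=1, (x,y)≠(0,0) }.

descent: ρ → (-3,6,2)  [lands on river]
river: ρ → (2,6,-3)
closes: descent 1, river 2
min |a| on river = 2

2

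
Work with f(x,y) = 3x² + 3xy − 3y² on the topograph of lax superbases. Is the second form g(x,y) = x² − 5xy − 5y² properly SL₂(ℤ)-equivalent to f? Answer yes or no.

D₁ = 45, D₂ = 45
river cycle of f (length 2): (-3, 3, 3), (3, 3, -3)
river cycle of g (length 2): (-5, 5, 1), (1, 5, -5)
cycles differ ⇒ inequivalent

no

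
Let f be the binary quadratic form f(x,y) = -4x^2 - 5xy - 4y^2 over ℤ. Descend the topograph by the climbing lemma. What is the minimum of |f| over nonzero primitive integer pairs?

translate: b→-3 (≡5 mod 8), so (4,5,4)→(4,-3,3)
flip: (4,-3,3)→(3,3,4)
reduced (well bottom): (3,3,4) with a≤c, −a<b≤a
well minimum |f| = |-3| = 3 (negative-definite)

3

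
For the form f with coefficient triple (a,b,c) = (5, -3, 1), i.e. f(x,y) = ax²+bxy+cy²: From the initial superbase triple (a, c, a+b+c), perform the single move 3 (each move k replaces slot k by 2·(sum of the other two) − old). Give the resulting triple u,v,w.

start (5,1,3) = (f(1,0),f(0,1),f(1,1))
replace slot 3: 2·(5+1) − 3 = 9 → (5,1,9)

5,1,9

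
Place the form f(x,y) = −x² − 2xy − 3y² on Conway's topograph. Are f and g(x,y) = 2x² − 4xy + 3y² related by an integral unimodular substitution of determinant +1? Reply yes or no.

D₁ = -8, D₂ = -8
f is negative-definite; reduce −f:
−f: translate: b→0 (≡2 mod 2), so (1,2,3)→(1,0,2)
−f: reduced (well bottom): (1,0,2) with a≤c, −a<b≤a
flip sign back: reduced form of f is (-1,0,-2)
g: translate: b→0 (≡-4 mod 4), so (2,-4,3)→(2,0,1)
g: flip: (2,0,1)→(1,0,2)
g: reduced (well bottom): (1,0,2) with a≤c, −a<b≤a
reduced forms (-1, 0, -2) vs (1, 0, 2) ⇒ inequivalent

no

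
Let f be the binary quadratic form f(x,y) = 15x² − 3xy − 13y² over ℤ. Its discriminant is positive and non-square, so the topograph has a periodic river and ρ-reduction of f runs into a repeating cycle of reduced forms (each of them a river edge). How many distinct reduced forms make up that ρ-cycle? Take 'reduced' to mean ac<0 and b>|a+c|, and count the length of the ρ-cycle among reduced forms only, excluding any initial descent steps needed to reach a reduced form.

D = 789, ⌊√D⌋ = 28
descent: ρ → (-13,3,15)  [lands on river]
river: ρ → (15,27,-1)
river: ρ → (-1,27,15)
river: ρ → (15,3,-13)
river: ρ → (-13,23,5)
river: ρ → (5,27,-3)
river: ρ → (-3,27,5)
river: ρ → (5,23,-13)
ρ-cycle length = 8 (tail of 1 descent step not counted)

8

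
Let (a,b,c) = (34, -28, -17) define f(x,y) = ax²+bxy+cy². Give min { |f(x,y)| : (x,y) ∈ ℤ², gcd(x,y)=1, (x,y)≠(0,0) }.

descent: ρ → (-17,28,34)  [lands on river]
river: ρ → (34,40,-11)
river: ρ → (-11,48,18)
river: ρ → (18,24,-35)
river: ρ → (-35,46,7)
river: ρ → (7,52,-14)
river: ρ → (-14,32,37)
river: ρ → (37,42,-9)
river: ρ → (-9,48,22)
river: ρ → (22,40,-17)
closes: descent 1, river 10
min |a| on river = 7

7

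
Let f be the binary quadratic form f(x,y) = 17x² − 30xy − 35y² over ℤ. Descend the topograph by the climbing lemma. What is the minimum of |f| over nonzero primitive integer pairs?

descent: ρ → (-35,30,17)  [lands on river]
river: ρ → (17,38,-27)
river: ρ → (-27,16,28)
river: ρ → (28,40,-15)
river: ρ → (-15,50,13)
river: ρ → (13,54,-7)
river: ρ → (-7,44,48)
river: ρ → (48,52,-3)
river: ρ → (-3,56,12)
river: ρ → (12,40,-35)
closes: descent 1, river 10
min |a| on river = 3

3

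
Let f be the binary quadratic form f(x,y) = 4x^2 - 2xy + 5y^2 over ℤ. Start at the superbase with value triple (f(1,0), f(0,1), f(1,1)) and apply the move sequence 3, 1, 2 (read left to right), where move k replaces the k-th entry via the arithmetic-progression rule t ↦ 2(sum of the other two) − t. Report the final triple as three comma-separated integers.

start (4,5,7) = (f(1,0),f(0,1),f(1,1))
replace slot 3: 2·(4+5) − 7 = 11 → (4,5,11)
replace slot 1: 2·(5+11) − 4 = 28 → (28,5,11)
replace slot 2: 2·(28+11) − 5 = 73 → (28,73,11)

28,73,11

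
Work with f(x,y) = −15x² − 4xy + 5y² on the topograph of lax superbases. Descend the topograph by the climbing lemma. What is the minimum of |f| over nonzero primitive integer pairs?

descent: ρ → (5,14,-6)  [lands on river]
river: ρ → (-6,10,9)
river: ρ → (9,8,-7)
river: ρ → (-7,6,10)
river: ρ → (10,14,-3)
river: ρ → (-3,16,5)
closes: descent 1, river 6
min |a| on river = 3

3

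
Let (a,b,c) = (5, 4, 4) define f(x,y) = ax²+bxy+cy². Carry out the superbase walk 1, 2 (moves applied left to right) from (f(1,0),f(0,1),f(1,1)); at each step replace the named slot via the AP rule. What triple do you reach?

start (5,4,13) = (f(1,0),f(0,1),f(1,1))
replace slot 1: 2·(4+13) − 5 = 29 → (29,4,13)
replace slot 2: 2·(29+13) − 4 = 80 → (29,80,13)

29,80,13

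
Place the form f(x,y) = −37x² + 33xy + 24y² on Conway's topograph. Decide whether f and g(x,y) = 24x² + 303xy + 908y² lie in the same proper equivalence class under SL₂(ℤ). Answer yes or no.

D₁ = 4641, D₂ = 4641
river cycle of f (length 8): (24, 63, -7), (-7, 63, 24), (24, 33, -37), (-37, 41, 20), (20, 39, -39), (-39, 39, 20), (20, 41, -37), (-37, 33, 24)
river cycle of g (length 8): (24, 63, -7), (-7, 63, 24), (24, 33, -37), (-37, 41, 20), (20, 39, -39), (-39, 39, 20), (20, 41, -37), (-37, 33, 24)
cycles coincide ⇒ equivalent

yes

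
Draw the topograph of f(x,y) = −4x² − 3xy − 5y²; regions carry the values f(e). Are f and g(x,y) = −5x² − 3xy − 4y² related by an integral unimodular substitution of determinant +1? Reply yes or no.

D₁ = -71, D₂ = -71
f is negative-definite; reduce −f:
−f: reduced (well bottom): (4,3,5) with a≤c, −a<b≤a
flip sign back: reduced form of f is (-4,-3,-5)
g is negative-definite; reduce −g:
−g: flip: (5,3,4)→(4,-3,5)
−g: reduced (well bottom): (4,-3,5) with a≤c, −a<b≤a
flip sign back: reduced form of g is (-4,3,-5)
reduced forms (-4, -3, -5) vs (-4, 3, -5) ⇒ inequivalent

no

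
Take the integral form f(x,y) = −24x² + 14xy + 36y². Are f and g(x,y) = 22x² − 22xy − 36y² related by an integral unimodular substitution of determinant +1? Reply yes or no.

D₁ = 3652, D₂ = 3652
river cycle of f (length 32): (36, 58, -2), (-2, 58, 36), (36, 14, -24), (-24, 34, 26), (26, 18, -32), (-32, 46, 12), (12, 50, -24), (-24, 46, 16), (16, 50, -18), (-18, 58, 4), … (22 more)
river cycle of g (length 32): (-36, 22, 22), (22, 22, -36), (-36, 50, 8), (8, 46, -48), (-48, 50, 6), (6, 58, -12), (-12, 38, 46), (46, 54, -4), (-4, 58, 18), (18, 50, -16), … (22 more)
cycles differ ⇒ inequivalent

no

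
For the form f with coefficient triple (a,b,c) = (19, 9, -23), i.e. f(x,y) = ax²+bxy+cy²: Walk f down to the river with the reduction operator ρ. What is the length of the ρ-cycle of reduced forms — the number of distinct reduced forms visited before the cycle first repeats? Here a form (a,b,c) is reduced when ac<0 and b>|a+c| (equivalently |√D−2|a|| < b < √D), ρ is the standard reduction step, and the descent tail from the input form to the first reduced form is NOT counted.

D = 1829, ⌊√D⌋ = 42
river: ρ → (-23,37,5)
river: ρ → (5,33,-37)
river: ρ → (-37,41,1)
river: ρ → (1,41,-37)
river: ρ → (-37,33,5)
river: ρ → (5,37,-23)
river: ρ → (-23,9,19)
river: ρ → (19,29,-13)
river: ρ → (-13,23,25)
river: ρ → (25,27,-11)
river: ρ → (-11,39,7)
river: ρ → (7,31,-31)
river: ρ → (-31,31,7)
river: ρ → (7,39,-11)
river: ρ → (-11,27,25)
river: ρ → (25,23,-13)
river: ρ → (-13,29,19)
river: ρ → (19,9,-23)
ρ-cycle length = 18 (tail of 0 descent steps not counted)

18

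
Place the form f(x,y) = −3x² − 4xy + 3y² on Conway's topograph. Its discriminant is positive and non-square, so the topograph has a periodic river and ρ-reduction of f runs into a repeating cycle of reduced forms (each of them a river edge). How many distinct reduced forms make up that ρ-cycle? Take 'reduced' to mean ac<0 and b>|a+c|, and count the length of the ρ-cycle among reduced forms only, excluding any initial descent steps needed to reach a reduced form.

D = 52, ⌊√D⌋ = 7
descent: ρ → (3,4,-3)  [lands on river]
river: ρ → (-3,2,4)
river: ρ → (4,6,-1)
river: ρ → (-1,6,4)
river: ρ → (4,2,-3)
river: ρ → (-3,4,3)
river: ρ → (3,2,-4)
river: ρ → (-4,6,1)
river: ρ → (1,6,-4)
river: ρ → (-4,2,3)
ρ-cycle length = 10 (tail of 1 descent step not counted)

10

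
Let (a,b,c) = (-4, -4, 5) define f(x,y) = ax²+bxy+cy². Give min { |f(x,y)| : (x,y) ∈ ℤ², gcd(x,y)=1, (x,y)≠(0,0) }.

descent: ρ → (5,4,-4)  [lands on river]
river: ρ → (-4,4,5)
river: ρ → (5,6,-3)
river: ρ → (-3,6,5)
closes: descent 1, river 4
min |a| on river = 3

3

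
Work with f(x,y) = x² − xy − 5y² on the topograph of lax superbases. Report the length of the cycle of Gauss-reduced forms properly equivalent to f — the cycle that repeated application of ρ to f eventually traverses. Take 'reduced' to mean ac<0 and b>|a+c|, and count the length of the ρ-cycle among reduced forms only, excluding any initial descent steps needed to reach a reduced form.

D = 21, ⌊√D⌋ = 4
descent: ρ → (-5,1,1)
descent: ρ → (1,3,-3)  [lands on river]
river: ρ → (-3,3,1)
ρ-cycle length = 2 (tail of 2 descent steps not counted)

2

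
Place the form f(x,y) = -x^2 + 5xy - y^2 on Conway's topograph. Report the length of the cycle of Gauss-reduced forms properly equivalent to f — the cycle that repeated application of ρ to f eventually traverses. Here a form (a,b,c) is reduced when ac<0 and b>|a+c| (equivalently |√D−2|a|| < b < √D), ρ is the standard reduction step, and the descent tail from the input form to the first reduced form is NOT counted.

D = 21, ⌊√D⌋ = 4
descent: ρ → (-1,3,3)  [lands on river]
river: ρ → (3,3,-1)
ρ-cycle length = 2 (tail of 1 descent step not counted)

2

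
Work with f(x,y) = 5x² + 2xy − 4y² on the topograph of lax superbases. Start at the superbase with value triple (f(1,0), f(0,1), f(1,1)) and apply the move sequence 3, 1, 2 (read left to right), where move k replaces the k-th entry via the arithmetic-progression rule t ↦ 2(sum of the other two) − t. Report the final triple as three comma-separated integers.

start (5,-4,3) = (f(1,0),f(0,1),f(1,1))
replace slot 3: 2·(5+(-4)) − 3 = -1 → (5,-4,-1)
replace slot 1: 2·((-4)+(-1)) − 5 = -15 → (-15,-4,-1)
replace slot 2: 2·((-15)+(-1)) − (-4) = -28 → (-15,-28,-1)

-15,-28,-1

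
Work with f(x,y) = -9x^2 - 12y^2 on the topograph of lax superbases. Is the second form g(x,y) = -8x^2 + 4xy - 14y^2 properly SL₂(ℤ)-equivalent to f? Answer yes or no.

D₁ = -432, D₂ = -432
f is negative-definite; reduce −f:
−f: reduced (well bottom): (9,0,12) with a≤c, −a<b≤a
flip sign back: reduced form of f is (-9,0,-12)
g is negative-definite; reduce −g:
−g: reduced (well bottom): (8,-4,14) with a≤c, −a<b≤a
flip sign back: reduced form of g is (-8,4,-14)
reduced forms (-9, 0, -12) vs (-8, 4, -14) ⇒ inequivalent

no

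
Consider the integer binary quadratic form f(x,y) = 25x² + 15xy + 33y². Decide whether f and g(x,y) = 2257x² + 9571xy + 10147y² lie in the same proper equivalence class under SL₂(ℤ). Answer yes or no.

D₁ = -3075, D₂ = -3075
f: reduced (well bottom): (25,15,33) with a≤c, −a<b≤a
g: translate: b→543 (≡9571 mod 4514), so (2257,9571,10147)→(2257,543,33)
g: flip: (2257,543,33)→(33,-543,2257)
g: translate: b→-15 (≡-543 mod 66), so (33,-543,2257)→(33,-15,25)
g: flip: (33,-15,25)→(25,15,33)
g: reduced (well bottom): (25,15,33) with a≤c, −a<b≤a
reduced forms (25, 15, 33) vs (25, 15, 33) ⇒ equivalent

yes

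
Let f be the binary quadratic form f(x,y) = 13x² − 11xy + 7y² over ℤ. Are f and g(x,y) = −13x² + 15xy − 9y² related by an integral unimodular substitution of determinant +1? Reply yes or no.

D₁ = -243, D₂ = -243
f: flip: (13,-11,7)→(7,11,13)
f: translate: b→-3 (≡11 mod 14), so (7,11,13)→(7,-3,9)
f: reduced (well bottom): (7,-3,9) with a≤c, −a<b≤a
g is negative-definite; reduce −g:
−g: translate: b→11 (≡-15 mod 26), so (13,-15,9)→(13,11,7)
−g: flip: (13,11,7)→(7,-11,13)
−g: translate: b→3 (≡-11 mod 14), so (7,-11,13)→(7,3,9)
−g: reduced (well bottom): (7,3,9) with a≤c, −a<b≤a
flip sign back: reduced form of g is (-7,-3,-9)
reduced forms (7, -3, 9) vs (-7, -3, -9) ⇒ inequivalent

no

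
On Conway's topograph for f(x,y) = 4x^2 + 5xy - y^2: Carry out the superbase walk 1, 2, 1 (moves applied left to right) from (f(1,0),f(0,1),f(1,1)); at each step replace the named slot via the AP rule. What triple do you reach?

start (4,-1,8) = (f(1,0),f(0,1),f(1,1))
replace slot 1: 2·((-1)+8) − 4 = 10 → (10,-1,8)
replace slot 2: 2·(10+8) − (-1) = 37 → (10,37,8)
replace slot 1: 2·(37+8) − 10 = 80 → (80,37,8)

80,37,8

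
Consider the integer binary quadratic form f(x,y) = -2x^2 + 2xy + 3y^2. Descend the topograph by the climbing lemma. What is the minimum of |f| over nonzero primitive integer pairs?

river: ρ → (3,4,-1)
river: ρ → (-1,4,3)
river: ρ → (3,2,-2)
river: ρ → (-2,2,3)
closes: descent 0, river 4
min |a| on river = 1

1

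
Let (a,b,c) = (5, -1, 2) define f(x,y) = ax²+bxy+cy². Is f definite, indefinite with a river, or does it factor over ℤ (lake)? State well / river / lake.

D = b²−4ac = (-1)² − 4·5·2 = -39
D < 0 ⇒ definite ⇒ every region one sign ⇒ single well

well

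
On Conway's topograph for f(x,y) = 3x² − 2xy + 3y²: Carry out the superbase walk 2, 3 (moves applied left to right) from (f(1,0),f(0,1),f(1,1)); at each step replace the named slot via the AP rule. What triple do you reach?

start (3,3,4) = (f(1,0),f(0,1),f(1,1))
replace slot 2: 2·(3+4) − 3 = 11 → (3,11,4)
replace slot 3: 2·(3+11) − 4 = 24 → (3,11,24)

3,11,24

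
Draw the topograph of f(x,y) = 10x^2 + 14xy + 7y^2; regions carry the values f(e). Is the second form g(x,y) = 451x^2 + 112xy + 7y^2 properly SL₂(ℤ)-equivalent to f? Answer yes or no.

D₁ = -84, D₂ = -84
f: translate: b→-6 (≡14 mod 20), so (10,14,7)→(10,-6,3)
f: flip: (10,-6,3)→(3,6,10)
f: translate: b→0 (≡6 mod 6), so (3,6,10)→(3,0,7)
f: reduced (well bottom): (3,0,7) with a≤c, −a<b≤a
g: flip: (451,112,7)→(7,-112,451)
g: translate: b→0 (≡-112 mod 14), so (7,-112,451)→(7,0,3)
g: flip: (7,0,3)→(3,0,7)
g: reduced (well bottom): (3,0,7) with a≤c, −a<b≤a
reduced forms (3, 0, 7) vs (3, 0, 7) ⇒ equivalent

yes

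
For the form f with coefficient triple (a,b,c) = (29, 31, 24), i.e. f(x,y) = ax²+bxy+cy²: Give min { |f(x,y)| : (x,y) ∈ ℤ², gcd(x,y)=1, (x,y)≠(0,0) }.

translate: b→-27 (≡31 mod 58), so (29,31,24)→(29,-27,22)
flip: (29,-27,22)→(22,27,29)
translate: b→-17 (≡27 mod 44), so (22,27,29)→(22,-17,24)
reduced (well bottom): (22,-17,24) with a≤c, −a<b≤a
well minimum = a = 22

22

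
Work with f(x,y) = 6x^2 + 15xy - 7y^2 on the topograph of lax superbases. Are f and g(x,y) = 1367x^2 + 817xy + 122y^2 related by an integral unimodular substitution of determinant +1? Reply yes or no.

D₁ = 393, D₂ = 393
river cycle of f (length 16): (-7, 13, 8), (8, 19, -1), (-1, 19, 8), (8, 13, -7), (-7, 15, 6), (6, 9, -13), (-13, 17, 2), (2, 19, -4), (-4, 13, 14), (14, 15, -3), … (6 more)
river cycle of g (length 16): (-7, 13, 8), (8, 19, -1), (-1, 19, 8), (8, 13, -7), (-7, 15, 6), (6, 9, -13), (-13, 17, 2), (2, 19, -4), (-4, 13, 14), (14, 15, -3), … (6 more)
cycles coincide ⇒ equivalent

yes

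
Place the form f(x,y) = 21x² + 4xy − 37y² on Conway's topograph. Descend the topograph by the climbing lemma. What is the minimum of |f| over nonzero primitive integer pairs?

descent: ρ → (-37,-4,21)
descent: ρ → (21,46,-12)  [lands on river]
river: ρ → (-12,50,13)
river: ρ → (13,54,-4)
river: ρ → (-4,50,39)
river: ρ → (39,28,-15)
river: ρ → (-15,32,35)
river: ρ → (35,38,-12)
river: ρ → (-12,34,41)
river: ρ → (41,48,-5)
river: ρ → (-5,52,21)
river: ρ → (21,32,-25)
river: ρ → (-25,18,28)
river: ρ → (28,38,-15)
river: ρ → (-15,52,7)
river: ρ → (7,46,-36)
river: ρ → (-36,26,17)
river: ρ → (17,42,-20)
river: ρ → (-20,38,21)
closes: descent 2, river 18
min |a| on river = 4

4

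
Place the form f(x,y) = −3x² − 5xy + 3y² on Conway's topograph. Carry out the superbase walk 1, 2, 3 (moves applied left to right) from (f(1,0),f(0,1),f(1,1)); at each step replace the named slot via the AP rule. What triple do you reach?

start (-3,3,-5) = (f(1,0),f(0,1),f(1,1))
replace slot 1: 2·(3+(-5)) − (-3) = -1 → (-1,3,-5)
replace slot 2: 2·((-1)+(-5)) − 3 = -15 → (-1,-15,-5)
replace slot 3: 2·((-1)+(-15)) − (-5) = -27 → (-1,-15,-27)

-1,-15,-27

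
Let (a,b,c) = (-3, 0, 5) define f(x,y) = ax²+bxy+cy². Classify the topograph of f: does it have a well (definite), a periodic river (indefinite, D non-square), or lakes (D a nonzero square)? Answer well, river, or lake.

D = b²−4ac = 0² − 4·(-3)·5 = 60
D > 0 non-square ⇒ indefinite ⇒ periodic river

river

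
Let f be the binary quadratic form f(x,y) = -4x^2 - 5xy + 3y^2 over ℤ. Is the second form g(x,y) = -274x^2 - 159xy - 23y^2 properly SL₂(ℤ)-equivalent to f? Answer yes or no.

D₁ = 73, D₂ = 73
river cycle of f (length 18): (3, 5, -4), (-4, 3, 4), (4, 5, -3), (-3, 7, 2), (2, 5, -6), (-6, 7, 1), (1, 7, -6), (-6, 5, 2), (2, 7, -3), (-3, 5, 4), … (8 more)
river cycle of g (length 18): (-4, 3, 4), (4, 5, -3), (-3, 7, 2), (2, 5, -6), (-6, 7, 1), (1, 7, -6), (-6, 5, 2), (2, 7, -3), (-3, 5, 4), (4, 3, -4), … (8 more)
cycles coincide ⇒ equivalent

yes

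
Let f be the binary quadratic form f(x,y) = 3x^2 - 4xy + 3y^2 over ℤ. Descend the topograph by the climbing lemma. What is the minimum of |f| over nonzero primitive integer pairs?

translate: b→2 (≡-4 mod 6), so (3,-4,3)→(3,2,2)
flip: (3,2,2)→(2,-2,3)
translate: b→2 (≡-2 mod 4), so (2,-2,3)→(2,2,3)
reduced (well bottom): (2,2,3) with a≤c, −a<b≤a
well minimum = a = 2

2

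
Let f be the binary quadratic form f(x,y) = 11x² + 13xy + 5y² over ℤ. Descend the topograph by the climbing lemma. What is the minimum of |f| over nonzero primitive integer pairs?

translate: b→-9 (≡13 mod 22), so (11,13,5)→(11,-9,3)
flip: (11,-9,3)→(3,9,11)
translate: b→3 (≡9 mod 6), so (3,9,11)→(3,3,5)
reduced (well bottom): (3,3,5) with a≤c, −a<b≤a
well minimum = a = 3

3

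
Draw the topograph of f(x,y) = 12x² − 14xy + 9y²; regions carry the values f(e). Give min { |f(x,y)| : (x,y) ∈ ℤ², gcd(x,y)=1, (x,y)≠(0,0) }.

translate: b→10 (≡-14 mod 24), so (12,-14,9)→(12,10,7)
flip: (12,10,7)→(7,-10,12)
translate: b→4 (≡-10 mod 14), so (7,-10,12)→(7,4,9)
reduced (well bottom): (7,4,9) with a≤c, −a<b≤a
well minimum = a = 7

7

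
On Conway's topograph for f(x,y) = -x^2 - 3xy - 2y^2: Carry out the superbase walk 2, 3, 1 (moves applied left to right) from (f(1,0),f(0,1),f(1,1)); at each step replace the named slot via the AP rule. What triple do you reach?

start (-1,-2,-6) = (f(1,0),f(0,1),f(1,1))
replace slot 2: 2·((-1)+(-6)) − (-2) = -12 → (-1,-12,-6)
replace slot 3: 2·((-1)+(-12)) − (-6) = -20 → (-1,-12,-20)
replace slot 1: 2·((-12)+(-20)) − (-1) = -63 → (-63,-12,-20)

-63,-12,-20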